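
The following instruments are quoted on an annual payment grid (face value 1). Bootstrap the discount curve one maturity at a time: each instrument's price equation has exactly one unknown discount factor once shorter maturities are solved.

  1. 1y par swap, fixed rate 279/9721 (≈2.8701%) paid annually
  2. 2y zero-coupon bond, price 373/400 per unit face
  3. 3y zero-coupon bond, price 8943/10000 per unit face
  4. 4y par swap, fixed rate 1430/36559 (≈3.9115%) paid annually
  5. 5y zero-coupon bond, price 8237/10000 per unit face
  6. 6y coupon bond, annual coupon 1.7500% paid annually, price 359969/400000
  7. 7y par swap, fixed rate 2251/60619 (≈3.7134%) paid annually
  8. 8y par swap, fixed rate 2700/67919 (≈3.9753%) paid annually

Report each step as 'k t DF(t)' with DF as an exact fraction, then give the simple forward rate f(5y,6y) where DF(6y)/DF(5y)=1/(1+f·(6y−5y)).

1 1 9721/10000
2 2 373/400
3 3 8943/10000
4 4 857/1000
5 5 8237/10000
6 6 4037/5000
7 7 7749/10000
8 8 73/100
f(5y,6y) = ((8237/10000)/(4037/5000) − 1)/(1) = 163/8074 ≈ 2.0188%

step 1 [1y] swap r/1=279/9721: DF=(1 − 279/9721·(0))/(1+279/9721) = 9721/10000 ≈ 0.972100
step 2 [2y] zero: DF = P = 373/400 ≈ 0.932500
step 3 [3y] zero: DF = P = 8943/10000 ≈ 0.894300
step 4 [4y] swap r/1=1430/36559: DF=(1 − 1430/36559·(0.972100+0.932500+0.894300))/(1+1430/36559) = 857/1000 ≈ 0.857000
step 5 [5y] zero: DF = P = 8237/10000 ≈ 0.823700
step 6 [6y] bond c/1=7/400: DF=(359969/400000 − 7/400·(0.972100+0.932500+0.894300+0.857000+0.823700))/(1+7/400) = 4037/5000 ≈ 0.807400
step 7 [7y] swap r/1=2251/60619: DF=(1 − 2251/60619·(0.972100+0.932500+0.894300+0.857000+0.823700+0.807400))/(1+2251/60619) = 7749/10000 ≈ 0.774900
step 8 [8y] swap r/1=2700/67919: DF=(1 − 2700/67919·(0.972100+0.932500+0.894300+0.857000+0.823700+0.807400+0.774900))/(1+2700/67919) = 73/100 ≈ 0.730000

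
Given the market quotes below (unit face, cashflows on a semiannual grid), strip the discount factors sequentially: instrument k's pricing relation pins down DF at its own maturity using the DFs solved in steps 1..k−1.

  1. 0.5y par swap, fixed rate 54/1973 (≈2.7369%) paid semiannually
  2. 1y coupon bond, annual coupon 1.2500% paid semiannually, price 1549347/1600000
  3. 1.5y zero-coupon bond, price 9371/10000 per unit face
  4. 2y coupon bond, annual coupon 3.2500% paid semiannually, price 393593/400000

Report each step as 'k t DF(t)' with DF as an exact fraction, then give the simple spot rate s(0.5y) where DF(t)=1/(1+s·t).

step 1 [0.5y] swap r/2=27/1973: DF=(1 − 27/1973·(0))/(1+27/1973) = 1973/2000 ≈ 0.986500
step 2 [1y] bond c/2=1/160: DF=(1549347/1600000 − 1/160·(0.986500))/(1+1/160) = 4781/5000 ≈ 0.956200
step 3 [1.5y] zero: DF = P = 9371/10000 ≈ 0.937100
step 4 [2y] bond c/2=13/800: DF=(393593/400000 − 13/800·(0.986500+0.956200+0.937100))/(1+13/800) = 4611/5000 ≈ 0.922200

1 1/2 1973/2000
2 1 4781/5000
3 3/2 9371/10000
4 2 4611/5000
s(0.5y) = (1/(1973/2000) − 1)/(1/2) = 54/1973 ≈ 2.7369%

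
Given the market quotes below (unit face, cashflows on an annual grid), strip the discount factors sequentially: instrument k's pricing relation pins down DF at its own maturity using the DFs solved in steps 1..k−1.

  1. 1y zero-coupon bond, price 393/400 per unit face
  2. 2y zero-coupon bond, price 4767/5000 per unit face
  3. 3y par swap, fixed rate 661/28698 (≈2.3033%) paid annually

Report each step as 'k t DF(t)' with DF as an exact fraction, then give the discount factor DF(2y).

1 1 393/400
2 2 4767/5000
3 3 9339/10000
DF(2y) = 4767/5000 ≈ 0.953400

step 1 [1y] zero: DF = P = 393/400 ≈ 0.982500
step 2 [2y] zero: DF = P = 4767/5000 ≈ 0.953400
step 3 [3y] swap r/1=661/28698: DF=(1 − 661/28698·(0.982500+0.953400))/(1+661/28698) = 9339/10000 ≈ 0.933900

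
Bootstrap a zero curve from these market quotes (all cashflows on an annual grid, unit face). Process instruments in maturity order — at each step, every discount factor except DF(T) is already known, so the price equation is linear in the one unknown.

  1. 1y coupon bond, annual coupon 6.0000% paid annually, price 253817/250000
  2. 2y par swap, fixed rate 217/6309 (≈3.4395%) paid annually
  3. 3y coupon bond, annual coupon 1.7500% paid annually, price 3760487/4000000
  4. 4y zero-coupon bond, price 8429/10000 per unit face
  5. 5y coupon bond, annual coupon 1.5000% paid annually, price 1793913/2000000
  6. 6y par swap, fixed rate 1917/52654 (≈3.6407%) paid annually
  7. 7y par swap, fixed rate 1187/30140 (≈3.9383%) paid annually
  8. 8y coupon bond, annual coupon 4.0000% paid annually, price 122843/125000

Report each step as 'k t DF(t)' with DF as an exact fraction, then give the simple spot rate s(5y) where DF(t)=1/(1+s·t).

step 1 [1y] bond c/1=3/50: DF=(253817/250000 − 3/50·(0))/(1+3/50) = 4789/5000 ≈ 0.957800
step 2 [2y] swap r/1=217/6309: DF=(1 − 217/6309·(0.957800))/(1+217/6309) = 9349/10000 ≈ 0.934900
step 3 [3y] bond c/1=7/400: DF=(3760487/4000000 − 7/400·(0.957800+0.934900))/(1+7/400) = 4457/5000 ≈ 0.891400
step 4 [4y] zero: DF = P = 8429/10000 ≈ 0.842900
step 5 [5y] bond c/1=3/200: DF=(1793913/2000000 − 3/200·(0.957800+0.934900+0.891400+0.842900))/(1+3/200) = 8301/10000 ≈ 0.830100
step 6 [6y] swap r/1=1917/52654: DF=(1 − 1917/52654·(0.957800+0.934900+0.891400+0.842900+0.830100))/(1+1917/52654) = 8083/10000 ≈ 0.808300
step 7 [7y] swap r/1=1187/30140: DF=(1 − 1187/30140·(0.957800+0.934900+0.891400+0.842900+0.830100+0.808300))/(1+1187/30140) = 3813/5000 ≈ 0.762600
step 8 [8y] bond c/1=1/25: DF=(122843/125000 − 1/25·(0.957800+0.934900+0.891400+0.842900+0.830100+0.808300+0.762600))/(1+1/25) = 7131/10000 ≈ 0.713100

1 1 4789/5000
2 2 9349/10000
3 3 4457/5000
4 4 8429/10000
5 5 8301/10000
6 6 8083/10000
7 7 3813/5000
8 8 7131/10000
s(5y) = (1/(8301/10000) − 1)/(5) = 1699/41505 ≈ 4.0935%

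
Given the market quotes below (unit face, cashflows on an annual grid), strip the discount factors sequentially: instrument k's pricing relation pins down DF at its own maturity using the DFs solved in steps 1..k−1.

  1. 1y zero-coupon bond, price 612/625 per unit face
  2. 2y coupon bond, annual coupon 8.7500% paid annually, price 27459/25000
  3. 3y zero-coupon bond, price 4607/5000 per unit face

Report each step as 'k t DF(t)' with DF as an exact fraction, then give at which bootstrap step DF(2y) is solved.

1 1 612/625
2 2 582/625
3 3 4607/5000
DF(2y) is solved at step 2

step 1 [1y] zero: DF = P = 612/625 ≈ 0.979200
step 2 [2y] bond c/1=7/80: DF=(27459/25000 − 7/80·(0.979200))/(1+7/80) = 582/625 ≈ 0.931200
step 3 [3y] zero: DF = P = 4607/5000 ≈ 0.921400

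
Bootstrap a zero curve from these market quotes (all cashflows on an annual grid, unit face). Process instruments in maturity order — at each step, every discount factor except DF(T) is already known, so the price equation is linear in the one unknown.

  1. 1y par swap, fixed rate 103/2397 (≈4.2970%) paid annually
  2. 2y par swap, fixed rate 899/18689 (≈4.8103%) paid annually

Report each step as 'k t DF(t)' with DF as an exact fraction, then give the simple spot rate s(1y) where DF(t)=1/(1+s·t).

1 1 2397/2500
2 2 9101/10000
s(1y) = (1/(2397/2500) − 1)/(1) = 103/2397 ≈ 4.2970%

step 1 [1y] swap r/1=103/2397: DF=(1 − 103/2397·(0))/(1+103/2397) = 2397/2500 ≈ 0.958800
step 2 [2y] swap r/1=899/18689: DF=(1 − 899/18689·(0.958800))/(1+899/18689) = 9101/10000 ≈ 0.910100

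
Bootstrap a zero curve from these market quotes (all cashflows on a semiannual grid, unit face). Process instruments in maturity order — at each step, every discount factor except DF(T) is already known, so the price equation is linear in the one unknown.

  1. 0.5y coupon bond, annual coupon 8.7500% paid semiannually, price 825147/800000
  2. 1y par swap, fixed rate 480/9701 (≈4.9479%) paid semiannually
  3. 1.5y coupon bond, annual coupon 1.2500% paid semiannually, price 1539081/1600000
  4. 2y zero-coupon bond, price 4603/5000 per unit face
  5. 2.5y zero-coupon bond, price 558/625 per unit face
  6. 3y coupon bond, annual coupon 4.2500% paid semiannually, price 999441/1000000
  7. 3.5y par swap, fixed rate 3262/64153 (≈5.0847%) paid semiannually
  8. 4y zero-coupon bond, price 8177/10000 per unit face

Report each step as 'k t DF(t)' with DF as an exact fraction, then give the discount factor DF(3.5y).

1 1/2 4941/5000
2 1 119/125
3 3/2 9439/10000
4 2 4603/5000
5 5/2 558/625
6 3 8809/10000
7 7/2 8369/10000
8 4 8177/10000
DF(3.5y) = 8369/10000 ≈ 0.836900

step 1 [0.5y] bond c/2=7/160: DF=(825147/800000 − 7/160·(0))/(1+7/160) = 4941/5000 ≈ 0.988200
step 2 [1y] swap r/2=240/9701: DF=(1 − 240/9701·(0.988200))/(1+240/9701) = 119/125 ≈ 0.952000
step 3 [1.5y] bond c/2=1/160: DF=(1539081/1600000 − 1/160·(0.988200+0.952000))/(1+1/160) = 9439/10000 ≈ 0.943900
step 4 [2y] zero: DF = P = 4603/5000 ≈ 0.920600
step 5 [2.5y] zero: DF = P = 558/625 ≈ 0.892800
step 6 [3y] bond c/2=17/800: DF=(999441/1000000 − 17/800·(0.988200+0.952000+0.943900+0.920600+0.892800))/(1+17/800) = 8809/10000 ≈ 0.880900
step 7 [3.5y] swap r/2=1631/64153: DF=(1 − 1631/64153·(0.988200+0.952000+0.943900+0.920600+0.892800+0.880900))/(1+1631/64153) = 8369/10000 ≈ 0.836900
step 8 [4y] zero: DF = P = 8177/10000 ≈ 0.817700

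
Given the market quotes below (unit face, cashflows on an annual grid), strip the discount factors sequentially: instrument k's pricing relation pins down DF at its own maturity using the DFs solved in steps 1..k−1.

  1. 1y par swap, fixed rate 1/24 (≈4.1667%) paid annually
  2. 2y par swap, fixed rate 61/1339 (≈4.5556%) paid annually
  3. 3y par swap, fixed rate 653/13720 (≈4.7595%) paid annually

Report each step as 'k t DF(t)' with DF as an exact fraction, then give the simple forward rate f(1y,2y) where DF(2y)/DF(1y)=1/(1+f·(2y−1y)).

step 1 [1y] swap r/1=1/24: DF=(1 − 1/24·(0))/(1+1/24) = 24/25 ≈ 0.960000
step 2 [2y] swap r/1=61/1339: DF=(1 − 61/1339·(0.960000))/(1+61/1339) = 4573/5000 ≈ 0.914600
step 3 [3y] swap r/1=653/13720: DF=(1 − 653/13720·(0.960000+0.914600))/(1+653/13720) = 4347/5000 ≈ 0.869400

1 1 24/25
2 2 4573/5000
3 3 4347/5000
f(1y,2y) = ((24/25)/(4573/5000) − 1)/(1) = 227/4573 ≈ 4.9639%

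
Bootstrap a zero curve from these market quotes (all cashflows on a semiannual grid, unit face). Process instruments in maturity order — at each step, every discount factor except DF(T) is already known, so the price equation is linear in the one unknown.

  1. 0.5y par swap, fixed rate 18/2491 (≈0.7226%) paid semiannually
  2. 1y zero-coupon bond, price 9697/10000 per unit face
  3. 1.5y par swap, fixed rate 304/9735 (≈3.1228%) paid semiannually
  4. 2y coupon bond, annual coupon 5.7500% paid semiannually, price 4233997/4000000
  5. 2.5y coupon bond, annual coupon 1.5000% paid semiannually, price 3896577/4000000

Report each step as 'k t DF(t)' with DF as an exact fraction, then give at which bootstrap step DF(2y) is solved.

step 1 [0.5y] swap r/2=9/2491: DF=(1 − 9/2491·(0))/(1+9/2491) = 2491/2500 ≈ 0.996400
step 2 [1y] zero: DF = P = 9697/10000 ≈ 0.969700
step 3 [1.5y] swap r/2=152/9735: DF=(1 − 152/9735·(0.996400+0.969700))/(1+152/9735) = 1193/1250 ≈ 0.954400
step 4 [2y] bond c/2=23/800: DF=(4233997/4000000 − 23/800·(0.996400+0.969700+0.954400))/(1+23/800) = 9473/10000 ≈ 0.947300
step 5 [2.5y] bond c/2=3/400: DF=(3896577/4000000 − 3/400·(0.996400+0.969700+0.954400+0.947300))/(1+3/400) = 9381/10000 ≈ 0.938100

1 1/2 2491/2500
2 1 9697/10000
3 3/2 1193/1250
4 2 9473/10000
5 5/2 9381/10000
DF(2y) is solved at step 4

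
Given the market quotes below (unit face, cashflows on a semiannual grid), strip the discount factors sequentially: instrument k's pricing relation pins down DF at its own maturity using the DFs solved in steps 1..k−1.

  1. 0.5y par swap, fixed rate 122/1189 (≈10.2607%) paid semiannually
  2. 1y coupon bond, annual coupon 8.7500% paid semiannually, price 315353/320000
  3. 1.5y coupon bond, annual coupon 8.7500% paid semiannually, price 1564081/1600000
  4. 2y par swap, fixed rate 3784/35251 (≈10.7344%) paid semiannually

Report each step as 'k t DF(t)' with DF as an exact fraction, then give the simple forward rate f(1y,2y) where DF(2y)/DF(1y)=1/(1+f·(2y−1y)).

1 1/2 1189/1250
2 1 9043/10000
3 3/2 2147/2500
4 2 2027/2500
f(1y,2y) = ((9043/10000)/(2027/2500) − 1)/(1) = 935/8108 ≈ 11.5318%

step 1 [0.5y] swap r/2=61/1189: DF=(1 − 61/1189·(0))/(1+61/1189) = 1189/1250 ≈ 0.951200
step 2 [1y] bond c/2=7/160: DF=(315353/320000 − 7/160·(0.951200))/(1+7/160) = 9043/10000 ≈ 0.904300
step 3 [1.5y] bond c/2=7/160: DF=(1564081/1600000 − 7/160·(0.951200+0.904300))/(1+7/160) = 2147/2500 ≈ 0.858800
step 4 [2y] swap r/2=1892/35251: DF=(1 − 1892/35251·(0.951200+0.904300+0.858800))/(1+1892/35251) = 2027/2500 ≈ 0.810800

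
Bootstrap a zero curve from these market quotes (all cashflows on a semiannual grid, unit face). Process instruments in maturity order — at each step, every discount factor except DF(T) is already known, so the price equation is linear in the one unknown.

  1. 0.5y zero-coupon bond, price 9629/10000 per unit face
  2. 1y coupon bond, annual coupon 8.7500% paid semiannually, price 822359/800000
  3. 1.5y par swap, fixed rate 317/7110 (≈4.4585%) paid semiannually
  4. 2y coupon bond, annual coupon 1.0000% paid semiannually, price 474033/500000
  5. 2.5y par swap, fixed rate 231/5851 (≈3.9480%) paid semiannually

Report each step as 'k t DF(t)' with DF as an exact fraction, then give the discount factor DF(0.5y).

1 1/2 9629/10000
2 1 1889/2000
3 3/2 4683/5000
4 2 2323/2500
5 5/2 2269/2500
DF(0.5y) = 9629/10000 ≈ 0.962900

step 1 [0.5y] zero: DF = P = 9629/10000 ≈ 0.962900
step 2 [1y] bond c/2=7/160: DF=(822359/800000 − 7/160·(0.962900))/(1+7/160) = 1889/2000 ≈ 0.944500
step 3 [1.5y] swap r/2=317/14220: DF=(1 − 317/14220·(0.962900+0.944500))/(1+317/14220) = 4683/5000 ≈ 0.936600
step 4 [2y] bond c/2=1/200: DF=(474033/500000 − 1/200·(0.962900+0.944500+0.936600))/(1+1/200) = 2323/2500 ≈ 0.929200
step 5 [2.5y] swap r/2=231/11702: DF=(1 − 231/11702·(0.962900+0.944500+0.936600+0.929200))/(1+231/11702) = 2269/2500 ≈ 0.907600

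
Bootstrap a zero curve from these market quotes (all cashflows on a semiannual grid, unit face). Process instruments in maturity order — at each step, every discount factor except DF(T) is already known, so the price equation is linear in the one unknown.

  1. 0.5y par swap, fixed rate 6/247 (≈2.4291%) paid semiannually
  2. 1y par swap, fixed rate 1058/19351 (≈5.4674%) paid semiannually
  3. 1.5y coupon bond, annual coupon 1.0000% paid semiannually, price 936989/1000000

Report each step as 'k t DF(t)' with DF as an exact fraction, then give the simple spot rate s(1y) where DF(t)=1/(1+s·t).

1 1/2 247/250
2 1 9471/10000
3 3/2 9227/10000
s(1y) = (1/(9471/10000) − 1)/(1) = 529/9471 ≈ 5.5855%

step 1 [0.5y] swap r/2=3/247: DF=(1 − 3/247·(0))/(1+3/247) = 247/250 ≈ 0.988000
step 2 [1y] swap r/2=529/19351: DF=(1 − 529/19351·(0.988000))/(1+529/19351) = 9471/10000 ≈ 0.947100
step 3 [1.5y] bond c/2=1/200: DF=(936989/1000000 − 1/200·(0.988000+0.947100))/(1+1/200) = 9227/10000 ≈ 0.922700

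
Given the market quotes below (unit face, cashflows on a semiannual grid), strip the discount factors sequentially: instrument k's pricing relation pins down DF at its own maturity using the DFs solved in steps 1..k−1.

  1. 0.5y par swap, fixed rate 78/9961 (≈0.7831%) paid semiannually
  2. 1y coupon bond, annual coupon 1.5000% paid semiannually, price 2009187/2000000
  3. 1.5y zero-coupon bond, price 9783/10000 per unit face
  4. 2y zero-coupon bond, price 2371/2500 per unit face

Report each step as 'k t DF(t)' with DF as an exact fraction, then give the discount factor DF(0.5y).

step 1 [0.5y] swap r/2=39/9961: DF=(1 − 39/9961·(0))/(1+39/9961) = 9961/10000 ≈ 0.996100
step 2 [1y] bond c/2=3/400: DF=(2009187/2000000 − 3/400·(0.996100))/(1+3/400) = 9897/10000 ≈ 0.989700
step 3 [1.5y] zero: DF = P = 9783/10000 ≈ 0.978300
step 4 [2y] zero: DF = P = 2371/2500 ≈ 0.948400

1 1/2 9961/10000
2 1 9897/10000
3 3/2 9783/10000
4 2 2371/2500
DF(0.5y) = 9961/10000 ≈ 0.996100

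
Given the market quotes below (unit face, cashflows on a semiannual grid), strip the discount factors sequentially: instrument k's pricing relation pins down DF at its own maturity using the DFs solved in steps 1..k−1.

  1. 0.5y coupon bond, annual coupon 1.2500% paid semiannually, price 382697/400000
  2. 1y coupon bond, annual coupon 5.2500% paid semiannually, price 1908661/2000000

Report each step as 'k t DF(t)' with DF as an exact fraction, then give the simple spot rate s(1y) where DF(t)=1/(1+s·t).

1 1/2 2377/2500
2 1 566/625
s(1y) = (1/(566/625) − 1)/(1) = 59/566 ≈ 10.4240%

step 1 [0.5y] bond c/2=1/160: DF=(382697/400000 − 1/160·(0))/(1+1/160) = 2377/2500 ≈ 0.950800
step 2 [1y] bond c/2=21/800: DF=(1908661/2000000 − 21/800·(0.950800))/(1+21/800) = 566/625 ≈ 0.905600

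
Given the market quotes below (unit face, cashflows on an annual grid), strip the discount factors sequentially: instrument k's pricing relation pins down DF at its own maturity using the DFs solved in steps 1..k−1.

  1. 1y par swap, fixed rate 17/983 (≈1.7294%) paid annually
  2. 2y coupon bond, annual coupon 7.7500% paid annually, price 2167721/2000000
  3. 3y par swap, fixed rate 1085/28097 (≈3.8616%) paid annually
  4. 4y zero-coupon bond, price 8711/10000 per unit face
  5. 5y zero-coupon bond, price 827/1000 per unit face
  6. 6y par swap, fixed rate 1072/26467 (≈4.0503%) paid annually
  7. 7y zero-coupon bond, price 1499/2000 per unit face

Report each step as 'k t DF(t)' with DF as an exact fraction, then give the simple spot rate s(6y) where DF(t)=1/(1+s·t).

1 1 983/1000
2 2 1169/1250
3 3 1783/2000
4 4 8711/10000
5 5 827/1000
6 6 491/625
7 7 1499/2000
s(6y) = (1/(491/625) − 1)/(6) = 67/1473 ≈ 4.5485%

step 1 [1y] swap r/1=17/983: DF=(1 − 17/983·(0))/(1+17/983) = 983/1000 ≈ 0.983000
step 2 [2y] bond c/1=31/400: DF=(2167721/2000000 − 31/400·(0.983000))/(1+31/400) = 1169/1250 ≈ 0.935200
step 3 [3y] swap r/1=1085/28097: DF=(1 − 1085/28097·(0.983000+0.935200))/(1+1085/28097) = 1783/2000 ≈ 0.891500
step 4 [4y] zero: DF = P = 8711/10000 ≈ 0.871100
step 5 [5y] zero: DF = P = 827/1000 ≈ 0.827000
step 6 [6y] swap r/1=1072/26467: DF=(1 − 1072/26467·(0.983000+0.935200+0.891500+0.871100+0.827000))/(1+1072/26467) = 491/625 ≈ 0.785600
step 7 [7y] zero: DF = P = 1499/2000 ≈ 0.749500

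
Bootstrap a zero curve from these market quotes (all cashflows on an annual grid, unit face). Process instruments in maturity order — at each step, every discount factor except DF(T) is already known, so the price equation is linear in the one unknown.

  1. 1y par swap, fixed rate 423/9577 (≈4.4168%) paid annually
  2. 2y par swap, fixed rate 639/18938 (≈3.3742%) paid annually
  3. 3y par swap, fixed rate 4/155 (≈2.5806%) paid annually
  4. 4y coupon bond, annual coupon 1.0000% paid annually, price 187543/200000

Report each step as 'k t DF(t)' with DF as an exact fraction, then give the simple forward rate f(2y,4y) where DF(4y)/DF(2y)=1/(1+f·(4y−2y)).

step 1 [1y] swap r/1=423/9577: DF=(1 − 423/9577·(0))/(1+423/9577) = 9577/10000 ≈ 0.957700
step 2 [2y] swap r/1=639/18938: DF=(1 − 639/18938·(0.957700))/(1+639/18938) = 9361/10000 ≈ 0.936100
step 3 [3y] swap r/1=4/155: DF=(1 − 4/155·(0.957700+0.936100))/(1+4/155) = 1159/1250 ≈ 0.927200
step 4 [4y] bond c/1=1/100: DF=(187543/200000 − 1/100·(0.957700+0.936100+0.927200))/(1+1/100) = 1801/2000 ≈ 0.900500

1 1 9577/10000
2 2 9361/10000
3 3 1159/1250
4 4 1801/2000
f(2y,4y) = ((9361/10000)/(1801/2000) − 1)/(2) = 178/9005 ≈ 1.9767%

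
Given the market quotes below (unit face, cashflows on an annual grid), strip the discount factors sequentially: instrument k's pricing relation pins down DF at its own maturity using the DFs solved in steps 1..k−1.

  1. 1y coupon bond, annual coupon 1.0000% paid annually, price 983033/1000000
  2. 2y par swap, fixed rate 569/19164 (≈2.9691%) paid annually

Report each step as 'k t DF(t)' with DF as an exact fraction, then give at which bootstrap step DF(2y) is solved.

1 1 9733/10000
2 2 9431/10000
DF(2y) is solved at step 2

step 1 [1y] bond c/1=1/100: DF=(983033/1000000 − 1/100·(0))/(1+1/100) = 9733/10000 ≈ 0.973300
step 2 [2y] swap r/1=569/19164: DF=(1 − 569/19164·(0.973300))/(1+569/19164) = 9431/10000 ≈ 0.943100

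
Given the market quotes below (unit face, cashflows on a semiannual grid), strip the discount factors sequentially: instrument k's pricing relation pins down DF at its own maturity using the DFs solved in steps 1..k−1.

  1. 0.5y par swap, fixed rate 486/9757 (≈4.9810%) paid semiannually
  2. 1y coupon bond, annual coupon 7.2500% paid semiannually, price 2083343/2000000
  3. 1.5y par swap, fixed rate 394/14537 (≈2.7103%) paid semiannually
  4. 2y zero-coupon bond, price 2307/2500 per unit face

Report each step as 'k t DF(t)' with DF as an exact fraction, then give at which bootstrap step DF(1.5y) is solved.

1 1/2 9757/10000
2 1 9711/10000
3 3/2 4803/5000
4 2 2307/2500
DF(1.5y) is solved at step 3

step 1 [0.5y] swap r/2=243/9757: DF=(1 − 243/9757·(0))/(1+243/9757) = 9757/10000 ≈ 0.975700
step 2 [1y] bond c/2=29/800: DF=(2083343/2000000 − 29/800·(0.975700))/(1+29/800) = 9711/10000 ≈ 0.971100
step 3 [1.5y] swap r/2=197/14537: DF=(1 − 197/14537·(0.975700+0.971100))/(1+197/14537) = 4803/5000 ≈ 0.960600
step 4 [2y] zero: DF = P = 2307/2500 ≈ 0.922800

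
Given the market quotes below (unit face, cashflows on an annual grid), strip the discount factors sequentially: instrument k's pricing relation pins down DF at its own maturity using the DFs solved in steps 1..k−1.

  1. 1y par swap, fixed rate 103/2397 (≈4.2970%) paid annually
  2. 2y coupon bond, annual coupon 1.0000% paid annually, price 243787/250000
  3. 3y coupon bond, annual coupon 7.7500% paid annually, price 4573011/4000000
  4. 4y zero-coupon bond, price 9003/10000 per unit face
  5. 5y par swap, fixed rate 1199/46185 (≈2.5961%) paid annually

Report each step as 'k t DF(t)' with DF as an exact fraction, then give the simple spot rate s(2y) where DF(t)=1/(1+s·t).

1 1 2397/2500
2 2 239/250
3 3 9233/10000
4 4 9003/10000
5 5 8801/10000
s(2y) = (1/(239/250) − 1)/(2) = 11/478 ≈ 2.3013%

step 1 [1y] swap r/1=103/2397: DF=(1 − 103/2397·(0))/(1+103/2397) = 2397/2500 ≈ 0.958800
step 2 [2y] bond c/1=1/100: DF=(243787/250000 − 1/100·(0.958800))/(1+1/100) = 239/250 ≈ 0.956000
step 3 [3y] bond c/1=31/400: DF=(4573011/4000000 − 31/400·(0.958800+0.956000))/(1+31/400) = 9233/10000 ≈ 0.923300
step 4 [4y] zero: DF = P = 9003/10000 ≈ 0.900300
step 5 [5y] swap r/1=1199/46185: DF=(1 − 1199/46185·(0.958800+0.956000+0.923300+0.900300))/(1+1199/46185) = 8801/10000 ≈ 0.880100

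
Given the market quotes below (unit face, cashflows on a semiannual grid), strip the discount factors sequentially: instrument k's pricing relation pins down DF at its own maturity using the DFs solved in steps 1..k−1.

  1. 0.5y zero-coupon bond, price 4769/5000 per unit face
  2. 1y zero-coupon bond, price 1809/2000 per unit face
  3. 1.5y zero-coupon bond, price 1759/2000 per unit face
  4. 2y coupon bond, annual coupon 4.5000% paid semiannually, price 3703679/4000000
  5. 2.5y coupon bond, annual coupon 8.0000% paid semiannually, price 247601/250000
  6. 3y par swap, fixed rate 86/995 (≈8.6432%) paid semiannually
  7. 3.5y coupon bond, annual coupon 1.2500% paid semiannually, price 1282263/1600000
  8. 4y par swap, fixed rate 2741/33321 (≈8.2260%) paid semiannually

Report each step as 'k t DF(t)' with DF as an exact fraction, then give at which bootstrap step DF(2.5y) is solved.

1 1/2 4769/5000
2 1 1809/2000
3 3/2 1759/2000
4 2 8453/10000
5 5/2 1629/2000
6 3 1941/2500
7 7/2 7643/10000
8 4 7259/10000
DF(2.5y) is solved at step 5

step 1 [0.5y] zero: DF = P = 4769/5000 ≈ 0.953800
step 2 [1y] zero: DF = P = 1809/2000 ≈ 0.904500
step 3 [1.5y] zero: DF = P = 1759/2000 ≈ 0.879500
step 4 [2y] bond c/2=9/400: DF=(3703679/4000000 − 9/400·(0.953800+0.904500+0.879500))/(1+9/400) = 8453/10000 ≈ 0.845300
step 5 [2.5y] bond c/2=1/25: DF=(247601/250000 − 1/25·(0.953800+0.904500+0.879500+0.845300))/(1+1/25) = 1629/2000 ≈ 0.814500
step 6 [3y] swap r/2=43/995: DF=(1 − 43/995·(0.953800+0.904500+0.879500+0.845300+0.814500))/(1+43/995) = 1941/2500 ≈ 0.776400
step 7 [3.5y] bond c/2=1/160: DF=(1282263/1600000 − 1/160·(0.953800+0.904500+0.879500+0.845300+0.814500+0.776400))/(1+1/160) = 7643/10000 ≈ 0.764300
step 8 [4y] swap r/2=2741/66642: DF=(1 − 2741/66642·(0.953800+0.904500+0.879500+0.845300+0.814500+0.776400+0.764300))/(1+2741/66642) = 7259/10000 ≈ 0.725900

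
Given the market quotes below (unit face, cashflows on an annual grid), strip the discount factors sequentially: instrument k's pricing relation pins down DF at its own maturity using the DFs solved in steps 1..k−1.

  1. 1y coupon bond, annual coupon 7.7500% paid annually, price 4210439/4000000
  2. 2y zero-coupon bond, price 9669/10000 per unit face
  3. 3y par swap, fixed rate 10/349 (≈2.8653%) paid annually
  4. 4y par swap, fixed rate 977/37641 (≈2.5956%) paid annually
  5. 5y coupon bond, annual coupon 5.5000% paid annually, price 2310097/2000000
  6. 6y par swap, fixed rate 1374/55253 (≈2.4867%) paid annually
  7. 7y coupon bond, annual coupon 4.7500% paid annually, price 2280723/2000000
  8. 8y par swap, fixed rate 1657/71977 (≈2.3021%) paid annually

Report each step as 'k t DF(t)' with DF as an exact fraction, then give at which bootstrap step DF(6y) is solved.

step 1 [1y] bond c/1=31/400: DF=(4210439/4000000 − 31/400·(0))/(1+31/400) = 9769/10000 ≈ 0.976900
step 2 [2y] zero: DF = P = 9669/10000 ≈ 0.966900
step 3 [3y] swap r/1=10/349: DF=(1 − 10/349·(0.976900+0.966900))/(1+10/349) = 459/500 ≈ 0.918000
step 4 [4y] swap r/1=977/37641: DF=(1 − 977/37641·(0.976900+0.966900+0.918000))/(1+977/37641) = 9023/10000 ≈ 0.902300
step 5 [5y] bond c/1=11/200: DF=(2310097/2000000 − 11/200·(0.976900+0.966900+0.918000+0.902300))/(1+11/200) = 4493/5000 ≈ 0.898600
step 6 [6y] swap r/1=1374/55253: DF=(1 − 1374/55253·(0.976900+0.966900+0.918000+0.902300+0.898600))/(1+1374/55253) = 4313/5000 ≈ 0.862600
step 7 [7y] bond c/1=19/400: DF=(2280723/2000000 − 19/400·(0.976900+0.966900+0.918000+0.902300+0.898600+0.862600))/(1+19/400) = 8381/10000 ≈ 0.838100
step 8 [8y] swap r/1=1657/71977: DF=(1 − 1657/71977·(0.976900+0.966900+0.918000+0.902300+0.898600+0.862600+0.838100))/(1+1657/71977) = 8343/10000 ≈ 0.834300

1 1 9769/10000
2 2 9669/10000
3 3 459/500
4 4 9023/10000
5 5 4493/5000
6 6 4313/5000
7 7 8381/10000
8 8 8343/10000
DF(6y) is solved at step 6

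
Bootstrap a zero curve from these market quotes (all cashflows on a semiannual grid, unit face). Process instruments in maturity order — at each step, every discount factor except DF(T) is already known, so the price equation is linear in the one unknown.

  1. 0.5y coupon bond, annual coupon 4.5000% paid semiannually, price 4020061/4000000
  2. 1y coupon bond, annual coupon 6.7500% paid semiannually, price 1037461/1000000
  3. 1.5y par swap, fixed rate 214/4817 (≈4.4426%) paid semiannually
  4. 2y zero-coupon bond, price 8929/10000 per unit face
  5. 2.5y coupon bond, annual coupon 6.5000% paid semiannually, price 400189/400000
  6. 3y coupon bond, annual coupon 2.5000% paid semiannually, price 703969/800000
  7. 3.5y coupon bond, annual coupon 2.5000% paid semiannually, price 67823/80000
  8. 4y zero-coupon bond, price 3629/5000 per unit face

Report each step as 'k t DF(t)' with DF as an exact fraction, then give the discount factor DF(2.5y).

1 1/2 9829/10000
2 1 1943/2000
3 3/2 4679/5000
4 2 8929/10000
5 5/2 8499/10000
6 3 8119/10000
7 7/2 7701/10000
8 4 3629/5000
DF(2.5y) = 8499/10000 ≈ 0.849900

step 1 [0.5y] bond c/2=9/400: DF=(4020061/4000000 − 9/400·(0))/(1+9/400) = 9829/10000 ≈ 0.982900
step 2 [1y] bond c/2=27/800: DF=(1037461/1000000 − 27/800·(0.982900))/(1+27/800) = 1943/2000 ≈ 0.971500
step 3 [1.5y] swap r/2=107/4817: DF=(1 − 107/4817·(0.982900+0.971500))/(1+107/4817) = 4679/5000 ≈ 0.935800
step 4 [2y] zero: DF = P = 8929/10000 ≈ 0.892900
step 5 [2.5y] bond c/2=13/400: DF=(400189/400000 − 13/400·(0.982900+0.971500+0.935800+0.892900))/(1+13/400) = 8499/10000 ≈ 0.849900
step 6 [3y] bond c/2=1/80: DF=(703969/800000 − 1/80·(0.982900+0.971500+0.935800+0.892900+0.849900))/(1+1/80) = 8119/10000 ≈ 0.811900
step 7 [3.5y] bond c/2=1/80: DF=(67823/80000 − 1/80·(0.982900+0.971500+0.935800+0.892900+0.849900+0.811900))/(1+1/80) = 7701/10000 ≈ 0.770100
step 8 [4y] zero: DF = P = 3629/5000 ≈ 0.725800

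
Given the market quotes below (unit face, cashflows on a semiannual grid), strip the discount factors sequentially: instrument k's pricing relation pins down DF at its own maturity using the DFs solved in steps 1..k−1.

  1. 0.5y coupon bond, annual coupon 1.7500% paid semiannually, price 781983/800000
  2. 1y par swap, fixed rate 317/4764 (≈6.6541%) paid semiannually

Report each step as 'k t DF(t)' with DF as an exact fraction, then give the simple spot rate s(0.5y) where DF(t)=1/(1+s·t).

1 1/2 969/1000
2 1 4683/5000
s(0.5y) = (1/(969/1000) − 1)/(1/2) = 62/969 ≈ 6.3983%

step 1 [0.5y] bond c/2=7/800: DF=(781983/800000 − 7/800·(0))/(1+7/800) = 969/1000 ≈ 0.969000
step 2 [1y] swap r/2=317/9528: DF=(1 − 317/9528·(0.969000))/(1+317/9528) = 4683/5000 ≈ 0.936600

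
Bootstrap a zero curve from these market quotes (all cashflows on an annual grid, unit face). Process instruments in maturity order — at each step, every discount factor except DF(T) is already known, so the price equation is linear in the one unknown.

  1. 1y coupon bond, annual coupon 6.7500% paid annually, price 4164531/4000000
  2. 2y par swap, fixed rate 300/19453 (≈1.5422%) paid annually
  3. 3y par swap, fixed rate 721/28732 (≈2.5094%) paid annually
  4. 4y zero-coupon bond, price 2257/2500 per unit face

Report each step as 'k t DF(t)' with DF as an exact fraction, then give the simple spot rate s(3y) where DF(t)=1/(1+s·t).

step 1 [1y] bond c/1=27/400: DF=(4164531/4000000 − 27/400·(0))/(1+27/400) = 9753/10000 ≈ 0.975300
step 2 [2y] swap r/1=300/19453: DF=(1 − 300/19453·(0.975300))/(1+300/19453) = 97/100 ≈ 0.970000
step 3 [3y] swap r/1=721/28732: DF=(1 − 721/28732·(0.975300+0.970000))/(1+721/28732) = 9279/10000 ≈ 0.927900
step 4 [4y] zero: DF = P = 2257/2500 ≈ 0.902800

1 1 9753/10000
2 2 97/100
3 3 9279/10000
4 4 2257/2500
s(3y) = (1/(9279/10000) − 1)/(3) = 721/27837 ≈ 2.5901%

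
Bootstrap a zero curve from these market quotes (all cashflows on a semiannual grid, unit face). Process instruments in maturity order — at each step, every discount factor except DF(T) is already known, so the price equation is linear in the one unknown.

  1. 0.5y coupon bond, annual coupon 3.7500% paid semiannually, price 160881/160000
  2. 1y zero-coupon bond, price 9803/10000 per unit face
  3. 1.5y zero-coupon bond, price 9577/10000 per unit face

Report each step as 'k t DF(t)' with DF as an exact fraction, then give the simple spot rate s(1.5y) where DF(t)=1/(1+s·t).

step 1 [0.5y] bond c/2=3/160: DF=(160881/160000 − 3/160·(0))/(1+3/160) = 987/1000 ≈ 0.987000
step 2 [1y] zero: DF = P = 9803/10000 ≈ 0.980300
step 3 [1.5y] zero: DF = P = 9577/10000 ≈ 0.957700

1 1/2 987/1000
2 1 9803/10000
3 3/2 9577/10000
s(1.5y) = (1/(9577/10000) − 1)/(3/2) = 282/9577 ≈ 2.9446%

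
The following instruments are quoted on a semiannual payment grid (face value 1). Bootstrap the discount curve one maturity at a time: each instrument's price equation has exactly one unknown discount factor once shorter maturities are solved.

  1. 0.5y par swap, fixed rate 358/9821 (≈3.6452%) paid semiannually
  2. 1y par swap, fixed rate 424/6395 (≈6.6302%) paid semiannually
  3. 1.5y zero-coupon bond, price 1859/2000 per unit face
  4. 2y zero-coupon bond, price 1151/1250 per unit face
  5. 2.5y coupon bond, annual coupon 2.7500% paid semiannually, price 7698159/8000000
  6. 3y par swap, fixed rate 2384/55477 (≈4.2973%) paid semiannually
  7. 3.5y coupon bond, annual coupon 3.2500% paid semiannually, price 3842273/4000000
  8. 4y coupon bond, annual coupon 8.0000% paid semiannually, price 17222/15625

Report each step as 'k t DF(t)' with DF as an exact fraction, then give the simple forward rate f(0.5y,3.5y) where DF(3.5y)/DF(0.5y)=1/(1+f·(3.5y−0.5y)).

1 1/2 9821/10000
2 1 2341/2500
3 3/2 1859/2000
4 2 1151/1250
5 5/2 8981/10000
6 3 1101/1250
7 7/2 1713/2000
8 4 1627/2000
f(0.5y,3.5y) = ((9821/10000)/(1713/2000) − 1)/(3) = 1256/25695 ≈ 4.8881%

step 1 [0.5y] swap r/2=179/9821: DF=(1 − 179/9821·(0))/(1+179/9821) = 9821/10000 ≈ 0.982100
step 2 [1y] swap r/2=212/6395: DF=(1 − 212/6395·(0.982100))/(1+212/6395) = 2341/2500 ≈ 0.936400
step 3 [1.5y] zero: DF = P = 1859/2000 ≈ 0.929500
step 4 [2y] zero: DF = P = 1151/1250 ≈ 0.920800
step 5 [2.5y] bond c/2=11/800: DF=(7698159/8000000 − 11/800·(0.982100+0.936400+0.929500+0.920800))/(1+11/800) = 8981/10000 ≈ 0.898100
step 6 [3y] swap r/2=1192/55477: DF=(1 − 1192/55477·(0.982100+0.936400+0.929500+0.920800+0.898100))/(1+1192/55477) = 1101/1250 ≈ 0.880800
step 7 [3.5y] bond c/2=13/800: DF=(3842273/4000000 − 13/800·(0.982100+0.936400+0.929500+0.920800+0.898100+0.880800))/(1+13/800) = 1713/2000 ≈ 0.856500
step 8 [4y] bond c/2=1/25: DF=(17222/15625 − 1/25·(0.982100+0.936400+0.929500+0.920800+0.898100+0.880800+0.856500))/(1+1/25) = 1627/2000 ≈ 0.813500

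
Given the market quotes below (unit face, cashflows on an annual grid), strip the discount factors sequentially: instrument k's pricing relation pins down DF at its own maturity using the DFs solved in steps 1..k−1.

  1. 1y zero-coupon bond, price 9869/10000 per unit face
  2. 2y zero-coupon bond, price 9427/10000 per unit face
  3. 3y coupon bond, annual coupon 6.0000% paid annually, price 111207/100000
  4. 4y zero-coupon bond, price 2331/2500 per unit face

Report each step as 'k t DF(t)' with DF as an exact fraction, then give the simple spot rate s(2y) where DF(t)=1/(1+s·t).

1 1 9869/10000
2 2 9427/10000
3 3 9399/10000
4 4 2331/2500
s(2y) = (1/(9427/10000) − 1)/(2) = 573/18854 ≈ 3.0391%

step 1 [1y] zero: DF = P = 9869/10000 ≈ 0.986900
step 2 [2y] zero: DF = P = 9427/10000 ≈ 0.942700
step 3 [3y] bond c/1=3/50: DF=(111207/100000 − 3/50·(0.986900+0.942700))/(1+3/50) = 9399/10000 ≈ 0.939900
step 4 [4y] zero: DF = P = 2331/2500 ≈ 0.932400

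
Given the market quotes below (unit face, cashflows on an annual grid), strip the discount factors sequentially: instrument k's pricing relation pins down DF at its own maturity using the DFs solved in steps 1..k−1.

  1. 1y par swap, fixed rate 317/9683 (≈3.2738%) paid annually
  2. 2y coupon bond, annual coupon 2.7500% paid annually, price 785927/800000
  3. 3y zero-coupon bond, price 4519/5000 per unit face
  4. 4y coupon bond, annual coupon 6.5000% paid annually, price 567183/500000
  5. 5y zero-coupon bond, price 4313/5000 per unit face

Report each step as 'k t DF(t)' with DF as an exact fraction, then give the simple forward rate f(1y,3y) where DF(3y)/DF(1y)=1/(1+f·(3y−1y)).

1 1 9683/10000
2 2 4651/5000
3 3 4519/5000
4 4 8941/10000
5 5 4313/5000
f(1y,3y) = ((9683/10000)/(4519/5000) − 1)/(2) = 645/18076 ≈ 3.5683%

step 1 [1y] swap r/1=317/9683: DF=(1 − 317/9683·(0))/(1+317/9683) = 9683/10000 ≈ 0.968300
step 2 [2y] bond c/1=11/400: DF=(785927/800000 − 11/400·(0.968300))/(1+11/400) = 4651/5000 ≈ 0.930200
step 3 [3y] zero: DF = P = 4519/5000 ≈ 0.903800
step 4 [4y] bond c/1=13/200: DF=(567183/500000 − 13/200·(0.968300+0.930200+0.903800))/(1+13/200) = 8941/10000 ≈ 0.894100
step 5 [5y] zero: DF = P = 4313/5000 ≈ 0.862600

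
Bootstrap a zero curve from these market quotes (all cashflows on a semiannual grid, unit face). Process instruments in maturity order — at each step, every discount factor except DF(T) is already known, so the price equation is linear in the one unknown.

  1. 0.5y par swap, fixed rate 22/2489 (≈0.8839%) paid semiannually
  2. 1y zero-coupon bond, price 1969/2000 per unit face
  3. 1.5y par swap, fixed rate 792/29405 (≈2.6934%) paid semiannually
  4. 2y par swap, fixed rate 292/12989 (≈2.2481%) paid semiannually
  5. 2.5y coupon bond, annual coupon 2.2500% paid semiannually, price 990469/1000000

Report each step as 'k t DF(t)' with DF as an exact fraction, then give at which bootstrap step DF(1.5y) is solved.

step 1 [0.5y] swap r/2=11/2489: DF=(1 − 11/2489·(0))/(1+11/2489) = 2489/2500 ≈ 0.995600
step 2 [1y] zero: DF = P = 1969/2000 ≈ 0.984500
step 3 [1.5y] swap r/2=396/29405: DF=(1 − 396/29405·(0.995600+0.984500))/(1+396/29405) = 2401/2500 ≈ 0.960400
step 4 [2y] swap r/2=146/12989: DF=(1 − 146/12989·(0.995600+0.984500+0.960400))/(1+146/12989) = 4781/5000 ≈ 0.956200
step 5 [2.5y] bond c/2=9/800: DF=(990469/1000000 − 9/800·(0.995600+0.984500+0.960400+0.956200))/(1+9/800) = 9361/10000 ≈ 0.936100

1 1/2 2489/2500
2 1 1969/2000
3 3/2 2401/2500
4 2 4781/5000
5 5/2 9361/10000
DF(1.5y) is solved at step 3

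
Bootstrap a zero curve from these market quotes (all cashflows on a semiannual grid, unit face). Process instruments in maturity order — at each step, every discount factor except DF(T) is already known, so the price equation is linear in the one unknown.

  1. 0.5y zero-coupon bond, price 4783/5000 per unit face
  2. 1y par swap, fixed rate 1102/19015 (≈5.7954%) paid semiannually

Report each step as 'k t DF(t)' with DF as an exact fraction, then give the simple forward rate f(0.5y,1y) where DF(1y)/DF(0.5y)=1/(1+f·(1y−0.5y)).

1 1/2 4783/5000
2 1 9449/10000
f(0.5y,1y) = ((4783/5000)/(9449/10000) − 1)/(1/2) = 234/9449 ≈ 2.4765%

step 1 [0.5y] zero: DF = P = 4783/5000 ≈ 0.956600
step 2 [1y] swap r/2=551/19015: DF=(1 − 551/19015·(0.956600))/(1+551/19015) = 9449/10000 ≈ 0.944900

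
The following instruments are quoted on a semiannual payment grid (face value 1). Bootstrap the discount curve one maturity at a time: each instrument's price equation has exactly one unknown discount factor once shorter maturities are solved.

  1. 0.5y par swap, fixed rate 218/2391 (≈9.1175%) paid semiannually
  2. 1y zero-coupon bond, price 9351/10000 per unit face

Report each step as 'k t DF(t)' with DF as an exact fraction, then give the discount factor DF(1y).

1 1/2 2391/2500
2 1 9351/10000
DF(1y) = 9351/10000 ≈ 0.935100

step 1 [0.5y] swap r/2=109/2391: DF=(1 − 109/2391·(0))/(1+109/2391) = 2391/2500 ≈ 0.956400
step 2 [1y] zero: DF = P = 9351/10000 ≈ 0.935100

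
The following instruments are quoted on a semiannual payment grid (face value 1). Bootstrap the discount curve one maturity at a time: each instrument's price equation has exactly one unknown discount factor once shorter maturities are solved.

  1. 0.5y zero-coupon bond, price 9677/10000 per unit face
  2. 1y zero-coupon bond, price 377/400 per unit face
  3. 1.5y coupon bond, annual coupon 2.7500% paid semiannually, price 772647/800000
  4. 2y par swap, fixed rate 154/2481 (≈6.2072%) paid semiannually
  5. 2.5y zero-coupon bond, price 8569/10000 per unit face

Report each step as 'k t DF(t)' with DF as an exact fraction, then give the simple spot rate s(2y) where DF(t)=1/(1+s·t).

1 1/2 9677/10000
2 1 377/400
3 3/2 2317/2500
4 2 1769/2000
5 5/2 8569/10000
s(2y) = (1/(1769/2000) − 1)/(2) = 231/3538 ≈ 6.5291%

step 1 [0.5y] zero: DF = P = 9677/10000 ≈ 0.967700
step 2 [1y] zero: DF = P = 377/400 ≈ 0.942500
step 3 [1.5y] bond c/2=11/800: DF=(772647/800000 − 11/800·(0.967700+0.942500))/(1+11/800) = 2317/2500 ≈ 0.926800
step 4 [2y] swap r/2=77/2481: DF=(1 − 77/2481·(0.967700+0.942500+0.926800))/(1+77/2481) = 1769/2000 ≈ 0.884500
step 5 [2.5y] zero: DF = P = 8569/10000 ≈ 0.856900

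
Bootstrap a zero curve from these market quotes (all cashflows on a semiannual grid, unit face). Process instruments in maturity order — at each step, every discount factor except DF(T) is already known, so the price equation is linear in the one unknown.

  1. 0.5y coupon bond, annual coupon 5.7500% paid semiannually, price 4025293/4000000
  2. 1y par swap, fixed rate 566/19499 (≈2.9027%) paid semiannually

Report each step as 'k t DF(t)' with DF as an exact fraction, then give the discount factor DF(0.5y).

1 1/2 4891/5000
2 1 9717/10000
DF(0.5y) = 4891/5000 ≈ 0.978200

step 1 [0.5y] bond c/2=23/800: DF=(4025293/4000000 − 23/800·(0))/(1+23/800) = 4891/5000 ≈ 0.978200
step 2 [1y] swap r/2=283/19499: DF=(1 − 283/19499·(0.978200))/(1+283/19499) = 9717/10000 ≈ 0.971700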